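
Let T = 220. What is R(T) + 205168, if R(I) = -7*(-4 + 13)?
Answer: 205105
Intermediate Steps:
R(I) = -63 (R(I) = -7*9 = -63)
R(T) + 205168 = -63 + 205168 = 205105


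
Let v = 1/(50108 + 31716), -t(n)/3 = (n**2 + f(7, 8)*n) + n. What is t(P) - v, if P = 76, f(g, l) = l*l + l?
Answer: -2779724929/81824 ≈ -33972.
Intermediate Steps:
f(g, l) = l + l**2 (f(g, l) = l**2 + l = l + l**2)
t(n) = -219*n - 3*n**2 (t(n) = -3*((n**2 + (8*(1 + 8))*n) + n) = -3*((n**2 + (8*9)*n) + n) = -3*((n**2 + 72*n) + n) = -3*(n**2 + 73*n) = -219*n - 3*n**2)
v = 1/81824 ≈ 1.2221e-5
t(P) - v = -3*76*(73 + 76) - 1*1/81824 = -3*76*149 - 1/81824 = -33972 - 1/81824 = -2779724929/81824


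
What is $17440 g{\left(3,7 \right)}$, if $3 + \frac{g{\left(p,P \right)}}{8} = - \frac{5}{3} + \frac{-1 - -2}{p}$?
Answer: $- \frac{1813760}{3} \approx -6.0459 \cdot 10^{5}$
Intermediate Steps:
$g{\left(p,P \right)} = - \frac{112}{3} + \frac{8}{p}$ ($g{\left(p,P \right)} = -24 + 8 \left(- \frac{5}{3} + \frac{-1 - -2}{p}\right) = -24 + 8 \left(\left(-5\right) \frac{1}{3} + \frac{-1 + 2}{p}\right) = -24 + 8 \left(- \frac{5}{3} + 1 \frac{1}{p}\right) = -24 + 8 \left(- \frac{5}{3} + \frac{1}{p}\right) = -24 - \left(\frac{40}{3} - \frac{8}{p}\right) = - \frac{112}{3} + \frac{8}{p}$)
$17440 g{\left(3,7 \right)} = 17440 \left(- \frac{112}{3} + \frac{8}{3}\right) = 17440 \left(- \frac{104}{3}\right) = - \frac{1813760}{3}$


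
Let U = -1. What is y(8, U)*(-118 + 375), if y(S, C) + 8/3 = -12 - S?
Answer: -17476/3 ≈ -5825.3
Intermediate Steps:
y(S, C) = -44/3 - S (y(S, C) = -8/3 + (-12 - S) = -44/3 - S)
y(8, U)*(-118 + 375) = (-44/3 - 1*8)*(-118 + 375) = (-44/3 - 8)*257 = -68/3*257 = -17476/3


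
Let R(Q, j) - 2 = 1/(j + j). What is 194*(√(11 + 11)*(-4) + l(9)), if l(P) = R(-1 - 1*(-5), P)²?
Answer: 132793/162 - 776*√22 ≈ -2820.1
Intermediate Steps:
R(Q, j) = 2 + 1/(2*j) (R(Q, j) = 2 + 1/(j + j) = 2 + 1/(2*j))
l(P) = (2 + 1/(2*P))²
194*(√(11 + 11)*(-4) + l(9)) = 194*(√(11 + 11)*(-4) + (¼)*(1 + 4*9)²/9²) = 194*(√22*(-4) + (¼)*(1/81)*(1 + 36)²) = 194*(-4*√22 + (¼)*(1/81)*37²) = 194*(-4*√22 + (¼)*(1/81)*1369) = 194*(-4*√22 + 1369/324) = 194*(1369/324 - 4*√22) = 132793/162 - 776*√22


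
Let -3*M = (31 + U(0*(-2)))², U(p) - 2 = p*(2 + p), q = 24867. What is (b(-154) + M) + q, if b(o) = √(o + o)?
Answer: 24504 + 2*I*√77 ≈ 24504.0 + 17.55*I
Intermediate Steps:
U(p) = 2 + p*(2 + p)
b(o) = √2*√o (b(o) = √(2*o) = √2*√o)
M = -363 (M = -(31 + (2 + (0*(-2))² + 2*(0*(-2))))²/3 = -(31 + (2 + 0² + 2*0))²/3 = -(31 + (2 + 0 + 0))²/3 = -(31 + 2)²/3 = -⅓*33² = -⅓*1089 = -363)
(b(-154) + M) + q = (√2*√(-154) - 363) + 24867 = (√2*(I*√154) - 363) + 24867 = (2*I*√77 - 363) + 24867 = (-363 + 2*I*√77) + 24867 = 24504 + 2*I*√77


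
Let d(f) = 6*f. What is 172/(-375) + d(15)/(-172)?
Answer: -31667/32250 ≈ -0.98192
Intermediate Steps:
172/(-375) + d(15)/(-172) = 172/(-375) + (6*15)/(-172) = 172*(-1/375) + 90*(-1/172) = -172/375 - 45/86 = -31667/32250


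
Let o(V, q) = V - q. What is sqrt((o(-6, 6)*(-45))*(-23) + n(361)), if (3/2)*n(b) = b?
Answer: I*sqrt(109614)/3 ≈ 110.36*I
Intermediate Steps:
n(b) = 2*b/3
sqrt((o(-6, 6)*(-45))*(-23) + n(361)) = sqrt(((-6 - 1*6)*(-45))*(-23) + (2/3)*361) = sqrt(((-6 - 6)*(-45))*(-23) + 722/3) = sqrt(-12*(-45)*(-23) + 722/3) = sqrt(540*(-23) + 722/3) = sqrt(-12420 + 722/3) = sqrt(-36538/3) = I*sqrt(109614)/3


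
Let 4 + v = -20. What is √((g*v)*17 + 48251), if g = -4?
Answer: √49883 ≈ 223.34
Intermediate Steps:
v = -24 (v = -4 - 20 = -24)
√((g*v)*17 + 48251) = √(-4*(-24)*17 + 48251) = √(96*17 + 48251) = √(1632 + 48251) = √49883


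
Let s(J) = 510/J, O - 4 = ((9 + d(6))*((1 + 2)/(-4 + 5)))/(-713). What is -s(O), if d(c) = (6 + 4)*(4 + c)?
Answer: -72726/505 ≈ -144.01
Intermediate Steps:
d(c) = 40 + 10*c (d(c) = 10*(4 + c) = 40 + 10*c)
O = 2525/713 (O = 4 + ((9 + (40 + 10*6))*((1 + 2)/(-4 + 5)))/(-713) = 4 + ((9 + (40 + 60))*(3/1))*(-1/713) = 4 + ((9 + 100)*(3*1))*(-1/713) = 4 + (109*3)*(-1/713) = 4 + 327*(-1/713) = 4 - 327/713 = 2525/713 ≈ 3.5414)
-s(O) = -510/2525/713 = -510*713/2525 = -1*72726/505 = -72726/505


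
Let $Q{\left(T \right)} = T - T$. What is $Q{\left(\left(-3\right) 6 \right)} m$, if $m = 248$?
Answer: $0$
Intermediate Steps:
$Q{\left(T \right)} = 0$
$Q{\left(\left(-3\right) 6 \right)} m = 0 \cdot 248 = 0$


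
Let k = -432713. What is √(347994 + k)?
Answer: I*√84719 ≈ 291.07*I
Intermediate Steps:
√(347994 + k) = √(347994 - 432713) = √(-84719) = I*√84719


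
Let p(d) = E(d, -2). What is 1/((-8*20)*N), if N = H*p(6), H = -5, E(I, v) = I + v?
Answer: 1/3200 ≈ 0.00031250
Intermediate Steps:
p(d) = -2 + d (p(d) = d - 2 = -2 + d)
N = -20 (N = -5*(-2 + 6) = -5*4 = -20)
1/((-8*20)*N) = 1/(-8*20*(-20)) = 1/(-160*(-20)) = 1/3200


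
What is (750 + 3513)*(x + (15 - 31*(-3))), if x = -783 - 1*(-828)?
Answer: 652239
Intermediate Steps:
x = 45 (x = -783 + 828 = 45)
(750 + 3513)*(x + (15 - 31*(-3))) = (750 + 3513)*(45 + (15 - 31*(-3))) = 4263*(45 + (15 + 93)) = 4263*(45 + 108) = 4263*153 = 652239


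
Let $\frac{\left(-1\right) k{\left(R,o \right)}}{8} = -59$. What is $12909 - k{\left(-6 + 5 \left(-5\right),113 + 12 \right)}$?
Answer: $12437$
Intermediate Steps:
$k{\left(R,o \right)} = 472$ ($k{\left(R,o \right)} = \left(-8\right) \left(-59\right) = 472$)
$12909 - k{\left(-6 + 5 \left(-5\right),113 + 12 \right)} = 12909 - 472 = 12437$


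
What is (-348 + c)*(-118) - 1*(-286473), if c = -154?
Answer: 345709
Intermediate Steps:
(-348 + c)*(-118) - 1*(-286473) = (-348 - 154)*(-118) - 1*(-286473) = -502*(-118) + 286473 = 59236 + 286473 = 345709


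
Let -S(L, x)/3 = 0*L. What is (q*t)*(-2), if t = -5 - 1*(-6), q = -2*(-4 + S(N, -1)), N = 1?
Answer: -16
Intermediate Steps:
S(L, x) = 0 (S(L, x) = -0*L = -3*0 = 0)
q = 8 (q = -2*(-4 + 0) = -2*(-4) = 8)
t = 1 (t = -5 + 6 = 1)
(q*t)*(-2) = (8*1)*(-2) = 8*(-2) = -16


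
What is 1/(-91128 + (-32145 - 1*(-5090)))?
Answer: -1/118183 ≈ -8.4615e-6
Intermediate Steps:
1/(-91128 + (-32145 - 1*(-5090))) = 1/(-91128 + (-32145 + 5090)) = 1/(-91128 - 27055) = 1/(-118183) = -1/118183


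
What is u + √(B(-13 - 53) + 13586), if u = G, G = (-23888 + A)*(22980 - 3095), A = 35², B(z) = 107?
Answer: -450653755 + √13693 ≈ -4.5065e+8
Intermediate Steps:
A = 1225
G = -450653755 (G = (-23888 + 1225)*(22980 - 3095) = -22663*19885 = -450653755)
u = -450653755
u + √(B(-13 - 53) + 13586) = -450653755 + √(107 + 13586) = -450653755 + √13693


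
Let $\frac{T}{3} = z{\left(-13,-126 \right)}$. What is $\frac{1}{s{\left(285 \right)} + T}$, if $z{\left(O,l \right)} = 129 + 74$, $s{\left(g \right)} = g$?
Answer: $\frac{1}{894} \approx 0.0011186$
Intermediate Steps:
$z{\left(O,l \right)} = 203$
$T = 609$ ($T = 3 \cdot 203 = 609$)
$\frac{1}{s{\left(285 \right)} + T} = \frac{1}{285 + 609} = \frac{1}{894}$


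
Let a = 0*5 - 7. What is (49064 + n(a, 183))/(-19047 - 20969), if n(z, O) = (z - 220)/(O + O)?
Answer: -17957197/14645856 ≈ -1.2261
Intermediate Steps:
a = -7 (a = 0 - 7 = -7)
n(z, O) = (-220 + z)/(2*O) (n(z, O) = (-220 + z)/((2*O)) = (-220 + z)*(1/(2*O)) = (-220 + z)/(2*O))
(49064 + n(a, 183))/(-19047 - 20969) = (49064 + (½)*(-220 - 7)/183)/(-19047 - 20969) = (49064 + (½)*(1/183)*(-227))/(-40016) = (49064 - 227/366)*(-1/40016) = (17957197/366)*(-1/40016) = -17957197/14645856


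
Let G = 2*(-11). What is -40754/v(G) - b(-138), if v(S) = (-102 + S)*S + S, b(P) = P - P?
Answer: -497/33 ≈ -15.061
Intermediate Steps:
b(P) = 0
G = -22
v(S) = S + S*(-102 + S) (v(S) = S*(-102 + S) + S = S + S*(-102 + S))
-40754/v(G) - b(-138) = -40754*(-1/(22*(-101 - 22))) - 1*0 = -40754/((-22*(-123))) + 0 = -40754/2706 + 0 = -40754*1/2706 + 0 = -497/33 + 0 = -497/33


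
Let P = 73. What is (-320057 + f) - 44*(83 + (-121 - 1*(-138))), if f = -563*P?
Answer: -365556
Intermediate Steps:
f = -41099 (f = -563*73 = -41099)
(-320057 + f) - 44*(83 + (-121 - 1*(-138))) = (-320057 - 41099) - 44*(83 + (-121 - 1*(-138))) = -361156 - 44*(83 + (-121 + 138)) = -361156 - 44*(83 + 17) = -361156 - 44*100 = -361156 - 4400 = -365556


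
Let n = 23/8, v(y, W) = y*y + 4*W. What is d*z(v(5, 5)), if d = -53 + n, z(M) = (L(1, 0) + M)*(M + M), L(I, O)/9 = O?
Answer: -812025/4 ≈ -2.0301e+5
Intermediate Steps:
L(I, O) = 9*O
v(y, W) = y² + 4*W
n = 23/8 (n = 23*(⅛) = 23/8 ≈ 2.8750)
z(M) = 2*M² (z(M) = (9*0 + M)*(M + M) = (0 + M)*(2*M) = M*(2*M) = 2*M²)
d = -401/8 (d = -53 + 23/8 = -401/8 ≈ -50.125)
d*z(v(5, 5)) = -401*(5² + 4*5)²/4 = -401*(25 + 20)²/4 = -401*45²/4 = -401*2025/4 = -401/8*4050 = -812025/4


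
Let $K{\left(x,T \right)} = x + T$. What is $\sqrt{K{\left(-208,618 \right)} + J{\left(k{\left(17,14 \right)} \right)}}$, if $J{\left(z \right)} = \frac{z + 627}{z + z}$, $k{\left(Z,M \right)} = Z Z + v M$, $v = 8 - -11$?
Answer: $\frac{\sqrt{14068695}}{185} \approx 20.275$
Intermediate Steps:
$v = 19$ ($v = 8 + 11 = 19$)
$k{\left(Z,M \right)} = Z^{2} + 19 M$ ($k{\left(Z,M \right)} = Z Z + 19 M = Z^{2} + 19 M$)
$K{\left(x,T \right)} = T + x$
$J{\left(z \right)} = \frac{627 + z}{2 z}$
$\sqrt{K{\left(-208,618 \right)} + J{\left(k{\left(17,14 \right)} \right)}} = \sqrt{\left(618 - 208\right) + \frac{627 + \left(17^{2} + 19 \cdot 14\right)}{2 \left(17^{2} + 19 \cdot 14\right)}} = \sqrt{410 + \frac{627 + \left(289 + 266\right)}{2 \left(289 + 266\right)}} = \sqrt{410 + \frac{627 + 555}{2 \cdot 555}} = \sqrt{410 + \frac{1}{2} \cdot \frac{1}{555} \cdot 1182} = \sqrt{410 + \frac{197}{185}} = \sqrt{\frac{76047}{185}} = \frac{\sqrt{14068695}}{185}$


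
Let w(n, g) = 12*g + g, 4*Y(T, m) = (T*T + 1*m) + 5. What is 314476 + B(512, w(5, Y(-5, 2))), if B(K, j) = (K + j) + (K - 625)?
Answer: 314979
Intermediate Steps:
Y(T, m) = 5/4 + m/4 + T²/4 (Y(T, m) = ((T*T + 1*m) + 5)/4 = ((T² + m) + 5)/4 = ((m + T²) + 5)/4 = (5 + m + T²)/4 = 5/4 + m/4 + T²/4)
w(n, g) = 13*g
B(K, j) = -625 + j + 2*K (B(K, j) = (K + j) + (-625 + K) = -625 + j + 2*K)
314476 + B(512, w(5, Y(-5, 2))) = 314476 + (-625 + 13*(5/4 + (¼)*2 + (¼)*(-5)²) + 2*512) = 314476 + (-625 + 13*(5/4 + ½ + (¼)*25) + 1024) = 314476 + (-625 + 13*(5/4 + ½ + 25/4) + 1024) = 314476 + (-625 + 13*8 + 1024) = 314476 + (-625 + 104 + 1024) = 314476 + 503 = 314979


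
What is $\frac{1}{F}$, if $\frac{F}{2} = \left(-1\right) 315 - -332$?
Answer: $\frac{1}{34} \approx 0.029412$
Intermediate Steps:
$F = 34$ ($F = 2 \left(\left(-1\right) 315 - -332\right) = 2 \left(-315 + 332\right) = 2 \cdot 17 = 34$)
$\frac{1}{F} = \frac{1}{34}$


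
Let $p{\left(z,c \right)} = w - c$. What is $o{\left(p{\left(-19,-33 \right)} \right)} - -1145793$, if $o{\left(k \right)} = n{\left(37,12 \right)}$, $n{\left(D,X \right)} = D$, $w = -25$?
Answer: $1145830$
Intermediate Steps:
$p{\left(z,c \right)} = -25 - c$
$o{\left(k \right)} = 37$
$o{\left(p{\left(-19,-33 \right)} \right)} - -1145793 = 37 - -1145793 = 37 + 1145793 = 1145830$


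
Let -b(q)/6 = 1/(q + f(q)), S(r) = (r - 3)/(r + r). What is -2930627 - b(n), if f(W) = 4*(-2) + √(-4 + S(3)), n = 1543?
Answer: -6905228316373/2356229 - 12*I/2356229 ≈ -2.9306e+6 - 5.0929e-6*I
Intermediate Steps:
S(r) = (-3 + r)/(2*r) (S(r) = (-3 + r)/((2*r)) = (-3 + r)*(1/(2*r)) = (-3 + r)/(2*r))
f(W) = -8 + 2*I (f(W) = 4*(-2) + √(-4 + (½)*(-3 + 3)/3) = -8 + √(-4 + (½)*(⅓)*0) = -8 + √(-4 + 0) = -8 + √(-4) = -8 + 2*I)
b(q) = -6/(-8 + q + 2*I) (b(q) = -6/(q + (-8 + 2*I)) = -6/(-8 + q + 2*I))
-2930627 - b(n) = -2930627 - (-6)/(-8 + 1543 + 2*I) = -2930627 - (-6)/(1535 + 2*I) = -2930627 - (-6)*(1535 - 2*I)/2356229 = -2930627 + 6*(1535 - 2*I)/2356229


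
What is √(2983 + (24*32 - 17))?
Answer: √3734 ≈ 61.106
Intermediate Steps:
√(2983 + (24*32 - 17)) = √(2983 + (768 - 17)) = √(2983 + 751) = √3734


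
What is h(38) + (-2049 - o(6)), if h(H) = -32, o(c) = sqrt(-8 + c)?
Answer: -2081 - I*sqrt(2) ≈ -2081.0 - 1.4142*I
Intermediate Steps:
h(38) + (-2049 - o(6)) = -32 + (-2049 - sqrt(-8 + 6)) = -32 + (-2049 - sqrt(-2)) = -32 + (-2049 - I*sqrt(2)) = -2081 - I*sqrt(2)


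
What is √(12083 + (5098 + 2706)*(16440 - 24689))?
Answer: 3*I*√7151457 ≈ 8022.7*I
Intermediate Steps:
√(12083 + (5098 + 2706)*(16440 - 24689)) = √(12083 + 7804*(-8249)) = √(12083 - 64375196) = √(-64363113) = 3*I*√7151457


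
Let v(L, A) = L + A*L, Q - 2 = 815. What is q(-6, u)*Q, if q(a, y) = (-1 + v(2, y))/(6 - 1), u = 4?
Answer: 7353/5 ≈ 1470.6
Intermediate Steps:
Q = 817 (Q = 2 + 815 = 817)
q(a, y) = 1/5 + 2*y/5 (q(a, y) = (-1 + 2*(1 + y))/(6 - 1) = (-1 + (2 + 2*y))/5 = (1 + 2*y)*(1/5) = 1/5 + 2*y/5)
q(-6, u)*Q = (1/5 + (2/5)*4)*817 = (1/5 + 8/5)*817 = (9/5)*817 = 7353/5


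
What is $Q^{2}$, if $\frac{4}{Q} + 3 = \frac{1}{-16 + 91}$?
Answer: $\frac{5625}{3136} \approx 1.7937$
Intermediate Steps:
$Q = - \frac{75}{56}$ ($Q = \frac{4}{-3 + \frac{1}{-16 + 91}} = \frac{4}{-3 + \frac{1}{75}} = \frac{4}{- \frac{224}{75}} = 4 \left(- \frac{75}{224}\right) = - \frac{75}{56} \approx -1.3393$)
$Q^{2} = \left(- \frac{75}{56}\right)^{2} = \frac{5625}{3136}$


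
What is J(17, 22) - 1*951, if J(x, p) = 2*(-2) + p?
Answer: -933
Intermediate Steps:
J(x, p) = -4 + p
J(17, 22) - 1*951 = (-4 + 22) - 1*951 = 18 - 951 = -933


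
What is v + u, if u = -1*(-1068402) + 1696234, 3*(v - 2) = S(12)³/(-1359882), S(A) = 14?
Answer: 5639372177702/2039823 ≈ 2.7646e+6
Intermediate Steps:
v = 4078274/2039823 (v = 2 + (14³/(-1359882))/3 = 2 + (2744*(-1/1359882))/3 = 2 + (⅓)*(-1372/679941) = 2 - 1372/2039823 = 4078274/2039823 ≈ 1.9993)
u = 2764636 (u = 1068402 + 1696234 = 2764636)
v + u = 4078274/2039823 + 2764636 = 5639372177702/2039823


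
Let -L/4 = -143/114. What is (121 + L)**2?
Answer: 51595489/3249 ≈ 15880.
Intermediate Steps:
L = 286/57 (L = -(-572)/114 = -4*(-143/114) = 286/57 ≈ 5.0175)
(121 + L)**2 = (121 + 286/57)**2 = (7183/57)**2 = 51595489/3249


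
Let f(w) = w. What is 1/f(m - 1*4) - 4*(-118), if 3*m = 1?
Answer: 5189/11 ≈ 471.73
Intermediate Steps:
m = ⅓ (m = (⅓)*1 = ⅓ ≈ 0.33333)
1/f(m - 1*4) - 4*(-118) = 1/(⅓ - 1*4) - 4*(-118) = 1/(⅓ - 4) + 472 = 1/(-11/3) + 472 = -3/11 + 472 = 5189/11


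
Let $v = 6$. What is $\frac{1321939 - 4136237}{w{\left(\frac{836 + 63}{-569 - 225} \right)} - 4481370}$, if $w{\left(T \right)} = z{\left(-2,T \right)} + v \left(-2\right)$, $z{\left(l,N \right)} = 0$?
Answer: $\frac{1407149}{2240691} \approx 0.628$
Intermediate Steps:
$w{\left(T \right)} = -12$ ($w{\left(T \right)} = 0 + 6 \left(-2\right) = 0 - 12 = -12$)
$\frac{1321939 - 4136237}{w{\left(\frac{836 + 63}{-569 - 225} \right)} - 4481370} = \frac{1321939 - 4136237}{-12 - 4481370} = - \frac{2814298}{-4481382} = \left(-2814298\right) \left(- \frac{1}{4481382}\right) = \frac{1407149}{2240691}$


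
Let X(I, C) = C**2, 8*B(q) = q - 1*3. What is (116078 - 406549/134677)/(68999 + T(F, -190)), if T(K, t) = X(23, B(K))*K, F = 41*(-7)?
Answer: -250122084112/663983333307 ≈ -0.37670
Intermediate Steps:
B(q) = -3/8 + q/8 (B(q) = (q - 1*3)/8 = (q - 3)/8 = (-3 + q)/8 = -3/8 + q/8)
F = -287
T(K, t) = K*(-3/8 + K/8)**2 (T(K, t) = (-3/8 + K/8)**2*K = K*(-3/8 + K/8)**2)
(116078 - 406549/134677)/(68999 + T(F, -190)) = (116078 - 406549/134677)/(68999 + (1/64)*(-287)*(-3 - 287)**2) = (116078 - 406549*1/134677)/(68999 + (1/64)*(-287)*(-290)**2) = (116078 - 406549/134677)/(68999 + (1/64)*(-287)*84100) = 15632630257/(134677*(68999 - 6034175/16)) = 15632630257/(134677*(-4930191/16)) = (15632630257/134677)*(-16/4930191) = -250122084112/663983333307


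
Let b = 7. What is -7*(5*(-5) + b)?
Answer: 126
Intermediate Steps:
-7*(5*(-5) + b) = -7*(5*(-5) + 7) = -7*(-25 + 7) = -7*(-18) = 126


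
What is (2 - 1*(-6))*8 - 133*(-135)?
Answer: 18019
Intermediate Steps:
(2 - 1*(-6))*8 - 133*(-135) = (2 + 6)*8 + 17955 = 8*8 + 17955 = 64 + 17955 = 18019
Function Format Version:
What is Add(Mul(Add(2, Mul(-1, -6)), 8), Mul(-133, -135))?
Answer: 18019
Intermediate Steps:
Add(Mul(Add(2, Mul(-1, -6)), 8), Mul(-133, -135)) = Add(Mul(Add(2, 6), 8), 17955) = Add(Mul(8, 8), 17955) = Add(64, 17955) = 18019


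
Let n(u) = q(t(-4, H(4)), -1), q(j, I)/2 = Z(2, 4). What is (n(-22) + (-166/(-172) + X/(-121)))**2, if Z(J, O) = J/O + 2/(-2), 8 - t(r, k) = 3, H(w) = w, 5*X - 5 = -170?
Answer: 50625/894916 ≈ 0.056570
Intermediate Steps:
X = -33 (X = 1 + (1/5)*(-170) = 1 - 34 = -33)
t(r, k) = 5 (t(r, k) = 8 - 1*3 = 8 - 3 = 5)
Z(J, O) = -1 + J/O (Z(J, O) = J/O + 2*(-1/2) = J/O - 1 = -1 + J/O)
q(j, I) = -1 (q(j, I) = 2*((2 - 1*4)/4) = 2*((2 - 4)/4) = 2*((1/4)*(-2)) = 2*(-1/2) = -1)
n(u) = -1
(n(-22) + (-166/(-172) + X/(-121)))**2 = (-1 + (-166/(-172) - 33/(-121)))**2 = (-1 + (-166*(-1/172) - 33*(-1/121)))**2 = (-1 + (83/86 + 3/11))**2 = (-1 + 1171/946)**2 = (225/946)**2 = 50625/894916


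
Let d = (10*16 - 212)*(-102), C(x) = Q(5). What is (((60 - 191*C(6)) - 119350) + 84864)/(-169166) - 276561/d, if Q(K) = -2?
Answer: -7767358125/149542744 ≈ -51.941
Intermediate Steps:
C(x) = -2
d = 5304 (d = (160 - 212)*(-102) = -52*(-102) = 5304)
(((60 - 191*C(6)) - 119350) + 84864)/(-169166) - 276561/d = (((60 - 191*(-2)) - 119350) + 84864)/(-169166) - 276561/5304 = (((60 + 382) - 119350) + 84864)*(-1/169166) - 276561*1/5304 = ((442 - 119350) + 84864)*(-1/169166) - 92187/1768 = (-118908 + 84864)*(-1/169166) - 92187/1768 = -34044*(-1/169166) - 92187/1768 = 17022/84583 - 92187/1768 = -7767358125/149542744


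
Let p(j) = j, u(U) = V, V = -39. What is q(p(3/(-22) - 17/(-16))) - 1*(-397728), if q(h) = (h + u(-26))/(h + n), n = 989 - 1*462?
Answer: 36954890419/92915 ≈ 3.9773e+5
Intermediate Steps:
u(U) = -39
n = 527 (n = 989 - 462 = 527)
q(h) = (-39 + h)/(527 + h) (q(h) = (h - 39)/(h + 527) = (-39 + h)/(527 + h))
q(p(3/(-22) - 17/(-16))) - 1*(-397728) = (-39 + (3/(-22) - 17/(-16)))/(527 + (3/(-22) - 17/(-16))) - 1*(-397728) = (-39 + (3*(-1/22) - 17*(-1/16)))/(527 + (3*(-1/22) - 17*(-1/16))) + 397728 = (-39 + (-3/22 + 17/16))/(527 + (-3/22 + 17/16)) + 397728 = (-39 + 163/176)/(527 + 163/176) + 397728 = -6701/176/(92915/176) + 397728 = (176/92915)*(-6701/176) + 397728 = -6701/92915 + 397728 = 36954890419/92915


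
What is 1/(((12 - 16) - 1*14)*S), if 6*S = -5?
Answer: 1/15 ≈ 0.066667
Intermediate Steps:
S = -⅚ (S = (⅙)*(-5) = -⅚ ≈ -0.83333)
1/(((12 - 16) - 1*14)*S) = 1/(((12 - 16) - 1*14)*(-⅚)) = 1/((-4 - 14)*(-⅚)) = 1/(-18*(-⅚)) = 1/15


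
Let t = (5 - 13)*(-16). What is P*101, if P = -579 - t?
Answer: -71407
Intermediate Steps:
t = 128 (t = -8*(-16) = 128)
P = -707 (P = -579 - 1*128 = -579 - 128 = -707)
P*101 = -707*101 = -71407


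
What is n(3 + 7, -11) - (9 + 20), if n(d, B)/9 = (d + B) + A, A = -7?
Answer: -101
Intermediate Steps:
n(d, B) = -63 + 9*B + 9*d (n(d, B) = 9*((d + B) - 7) = 9*((B + d) - 7) = 9*(-7 + B + d) = -63 + 9*B + 9*d)
n(3 + 7, -11) - (9 + 20) = (-63 + 9*(-11) + 9*(3 + 7)) - (9 + 20) = (-63 - 99 + 9*10) - 1*29 = (-63 - 99 + 90) - 29 = -72 - 29 = -101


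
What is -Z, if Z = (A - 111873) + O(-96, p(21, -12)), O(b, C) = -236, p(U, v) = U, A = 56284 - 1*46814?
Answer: 102639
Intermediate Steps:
A = 9470 (A = 56284 - 46814 = 9470)
Z = -102639 (Z = (9470 - 111873) - 236 = -102403 - 236 = -102639)
-Z = -1*(-102639) = 102639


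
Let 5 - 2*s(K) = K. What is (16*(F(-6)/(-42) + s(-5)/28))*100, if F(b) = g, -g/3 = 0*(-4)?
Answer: 2000/7 ≈ 285.71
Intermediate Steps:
s(K) = 5/2 - K/2
g = 0 (g = -0*(-4) = -3*0 = 0)
F(b) = 0
(16*(F(-6)/(-42) + s(-5)/28))*100 = (16*(0/(-42) + (5/2 - 1/2*(-5))/28))*100 = (16*(0*(-1/42) + (5/2 + 5/2)*(1/28)))*100 = (16*(0 + 5*(1/28)))*100 = (16*(0 + 5/28))*100 = (16*(5/28))*100 = (20/7)*100 = 2000/7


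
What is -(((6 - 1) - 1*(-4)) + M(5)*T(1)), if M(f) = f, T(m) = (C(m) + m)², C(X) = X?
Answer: -29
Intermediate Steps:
T(m) = 4*m² (T(m) = (m + m)² = (2*m)² = 4*m²)
-(((6 - 1) - 1*(-4)) + M(5)*T(1)) = -(((6 - 1) - 1*(-4)) + 5*(4*1²)) = -((5 + 4) + 5*(4*1)) = -(9 + 5*4) = -(9 + 20) = -1*29 = -29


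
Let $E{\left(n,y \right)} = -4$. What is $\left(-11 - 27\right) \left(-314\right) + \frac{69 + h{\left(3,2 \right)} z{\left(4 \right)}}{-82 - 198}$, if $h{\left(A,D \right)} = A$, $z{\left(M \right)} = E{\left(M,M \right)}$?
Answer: $\frac{3340903}{280} \approx 11932.0$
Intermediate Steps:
$z{\left(M \right)} = -4$
$\left(-11 - 27\right) \left(-314\right) + \frac{69 + h{\left(3,2 \right)} z{\left(4 \right)}}{-82 - 198} = \left(-11 - 27\right) \left(-314\right) + \frac{69 + 3 \left(-4\right)}{-82 - 198} = \left(-11 - 27\right) \left(-314\right) + \frac{69 - 12}{-280} = \left(-38\right) \left(-314\right) + 57 \left(- \frac{1}{280}\right) = 11932 - \frac{57}{280} = \frac{3340903}{280}$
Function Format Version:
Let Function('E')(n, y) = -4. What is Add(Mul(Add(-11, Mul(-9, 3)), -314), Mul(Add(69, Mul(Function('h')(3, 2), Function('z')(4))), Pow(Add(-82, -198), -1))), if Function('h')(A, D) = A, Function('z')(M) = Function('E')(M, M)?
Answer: Rational(3340903, 280) ≈ 11932.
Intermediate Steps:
Function('z')(M) = -4
Add(Mul(Add(-11, Mul(-9, 3)), -314), Mul(Add(69, Mul(Function('h')(3, 2), Function('z')(4))), Pow(Add(-82, -198), -1))) = Add(Mul(Add(-11, Mul(-9, 3)), -314), Mul(Add(69, Mul(3, -4)), Pow(Add(-82, -198), -1))) = Add(Mul(Add(-11, -27), -314), Mul(Add(69, -12), Pow(-280, -1))) = Add(Mul(-38, -314), Mul(57, Rational(-1, 280))) = Add(11932, Rational(-57, 280)) = Rational(3340903, 280)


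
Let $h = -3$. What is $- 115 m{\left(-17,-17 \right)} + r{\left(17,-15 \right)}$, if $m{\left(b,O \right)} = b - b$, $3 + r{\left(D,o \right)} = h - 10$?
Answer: $-16$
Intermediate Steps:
$r{\left(D,o \right)} = -16$ ($r{\left(D,o \right)} = -3 - 13 = -16$)
$m{\left(b,O \right)} = 0$
$- 115 m{\left(-17,-17 \right)} + r{\left(17,-15 \right)} = \left(-115\right) 0 - 16 = 0 - 16 = -16$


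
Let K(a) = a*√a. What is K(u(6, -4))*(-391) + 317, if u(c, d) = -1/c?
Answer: 317 + 391*I*√6/36 ≈ 317.0 + 26.604*I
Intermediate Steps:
K(a) = a^(3/2)
K(u(6, -4))*(-391) + 317 = (-1/6)^(3/2)*(-391) + 317 = (-1*⅙)^(3/2)*(-391) + 317 = (-⅙)^(3/2)*(-391) + 317 = -I*√6/36*(-391) + 317 = 391*I*√6/36 + 317 = 317 + 391*I*√6/36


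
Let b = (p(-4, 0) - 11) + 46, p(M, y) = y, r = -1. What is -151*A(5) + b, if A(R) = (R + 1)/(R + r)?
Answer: -383/2 ≈ -191.50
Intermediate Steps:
A(R) = (1 + R)/(-1 + R) (A(R) = (R + 1)/(R - 1) = (1 + R)/(-1 + R))
b = 35 (b = (0 - 11) + 46 = -11 + 46 = 35)
-151*A(5) + b = -151*(1 + 5)/(-1 + 5) + 35 = -151*6/4 + 35 = -151*3/2 + 35 = -453/2 + 35 = -383/2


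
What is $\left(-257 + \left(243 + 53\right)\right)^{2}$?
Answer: $1521$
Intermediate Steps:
$\left(-257 + \left(243 + 53\right)\right)^{2} = \left(-257 + 296\right)^{2} = 39^{2} = 1521$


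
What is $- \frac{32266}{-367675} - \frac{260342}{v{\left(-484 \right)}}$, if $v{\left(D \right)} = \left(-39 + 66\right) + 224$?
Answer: $- \frac{95713146084}{92286425} \approx -1037.1$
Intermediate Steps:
$v{\left(D \right)} = 251$ ($v{\left(D \right)} = 27 + 224 = 251$)
$- \frac{32266}{-367675} - \frac{260342}{v{\left(-484 \right)}} = - \frac{32266}{-367675} - \frac{260342}{251} = \left(-32266\right) \left(- \frac{1}{367675}\right) - \frac{260342}{251} = \frac{32266}{367675} - \frac{260342}{251} = - \frac{95713146084}{92286425}$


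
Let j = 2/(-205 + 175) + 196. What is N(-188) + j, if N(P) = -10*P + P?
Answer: 28319/15 ≈ 1887.9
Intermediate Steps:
N(P) = -9*P
j = 2939/15 (j = 2/(-30) + 196 = -1/30*2 + 196 = -1/15 + 196 = 2939/15 ≈ 195.93)
N(-188) + j = -9*(-188) + 2939/15 = 1692 + 2939/15 = 28319/15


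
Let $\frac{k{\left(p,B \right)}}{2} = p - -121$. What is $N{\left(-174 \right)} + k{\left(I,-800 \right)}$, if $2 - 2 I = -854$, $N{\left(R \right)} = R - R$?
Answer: $1098$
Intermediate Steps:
$N{\left(R \right)} = 0$
$I = 428$ ($I = 1 - -427 = 1 + 427 = 428$)
$k{\left(p,B \right)} = 242 + 2 p$ ($k{\left(p,B \right)} = 2 \left(p - -121\right) = 2 \left(p + 121\right) = 2 \left(121 + p\right) = 242 + 2 p$)
$N{\left(-174 \right)} + k{\left(I,-800 \right)} = 0 + \left(242 + 2 \cdot 428\right) = 0 + \left(242 + 856\right) = 0 + 1098 = 1098$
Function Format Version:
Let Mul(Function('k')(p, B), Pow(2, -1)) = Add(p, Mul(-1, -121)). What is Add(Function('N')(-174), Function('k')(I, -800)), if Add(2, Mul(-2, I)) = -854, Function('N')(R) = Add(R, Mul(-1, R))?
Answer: 1098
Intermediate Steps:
Function('N')(R) = 0
I = 428 (I = Add(1, Mul(Rational(-1, 2), -854)) = Add(1, 427) = 428)
Function('k')(p, B) = Add(242, Mul(2, p)) (Function('k')(p, B) = Mul(2, Add(p, Mul(-1, -121))) = Mul(2, Add(p, 121)) = Mul(2, Add(121, p)) = Add(242, Mul(2, p)))
Add(Function('N')(-174), Function('k')(I, -800)) = Add(0, Add(242, Mul(2, 428))) = Add(0, Add(242, 856)) = Add(0, 1098) = 1098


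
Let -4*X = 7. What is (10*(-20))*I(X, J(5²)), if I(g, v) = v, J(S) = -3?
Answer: 600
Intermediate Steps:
X = -7/4 (X = -¼*7 = -7/4 ≈ -1.7500)
(10*(-20))*I(X, J(5²)) = (10*(-20))*(-3) = -200*(-3) = 600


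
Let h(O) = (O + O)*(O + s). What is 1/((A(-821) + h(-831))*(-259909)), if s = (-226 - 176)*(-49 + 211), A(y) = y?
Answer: -1/28490286048601 ≈ -3.5100e-14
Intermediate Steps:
s = -65124 (s = -402*162 = -65124)
h(O) = 2*O*(-65124 + O) (h(O) = (O + O)*(O - 65124) = (2*O)*(-65124 + O) = 2*O*(-65124 + O))
1/((A(-821) + h(-831))*(-259909)) = 1/(-821 + 2*(-831)*(-65124 - 831)*(-259909)) = -1/259909/(-821 + 2*(-831)*(-65955)) = -1/259909/(-821 + 109617210) = -1/259909/109616389 = (1/109616389)*(-1/259909) = -1/28490286048601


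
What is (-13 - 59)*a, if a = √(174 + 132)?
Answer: -216*√34 ≈ -1259.5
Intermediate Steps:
a = 3*√34 (a = √306 = 3*√34 ≈ 17.493)
(-13 - 59)*a = (-13 - 59)*(3*√34) = -216*√34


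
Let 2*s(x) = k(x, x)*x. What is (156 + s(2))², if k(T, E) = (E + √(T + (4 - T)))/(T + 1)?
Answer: 222784/9 ≈ 24754.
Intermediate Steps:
k(T, E) = (2 + E)/(1 + T) (k(T, E) = (E + √4)/(1 + T) = (E + 2)/(1 + T) = (2 + E)/(1 + T))
s(x) = x*(2 + x)/(2*(1 + x)) (s(x) = (((2 + x)/(1 + x))*x)/2 = (x*(2 + x)/(1 + x))/2 = x*(2 + x)/(2*(1 + x)))
(156 + s(2))² = (156 + (½)*2*(2 + 2)/(1 + 2))² = (156 + (½)*2*4/3)² = (156 + (½)*2*(⅓)*4)² = (156 + 4/3)² = (472/3)² = 222784/9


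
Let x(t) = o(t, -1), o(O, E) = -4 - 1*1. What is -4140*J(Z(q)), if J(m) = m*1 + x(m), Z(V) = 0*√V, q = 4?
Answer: 20700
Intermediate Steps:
o(O, E) = -5 (o(O, E) = -4 - 1 = -5)
x(t) = -5
Z(V) = 0
J(m) = -5 + m (J(m) = m*1 - 5 = m - 5 = -5 + m)
-4140*J(Z(q)) = -4140*(-5 + 0) = -4140*(-5) = 20700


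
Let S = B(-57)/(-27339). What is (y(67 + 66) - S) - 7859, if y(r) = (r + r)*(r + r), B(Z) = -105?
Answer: 573180326/9113 ≈ 62897.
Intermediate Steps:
S = 35/9113 (S = -105/(-27339) = -105*(-1/27339) = 35/9113 ≈ 0.0038407)
y(r) = 4*r² (y(r) = (2*r)*(2*r) = 4*r²)
(y(67 + 66) - S) - 7859 = (4*(67 + 66)² - 1*35/9113) - 7859 = (4*133² - 35/9113) - 7859 = (4*17689 - 35/9113) - 7859 = (70756 - 35/9113) - 7859 = 644799393/9113 - 7859 = 573180326/9113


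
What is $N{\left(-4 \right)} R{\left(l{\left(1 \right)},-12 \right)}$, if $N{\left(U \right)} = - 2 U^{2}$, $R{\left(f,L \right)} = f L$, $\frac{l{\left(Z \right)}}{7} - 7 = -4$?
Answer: $8064$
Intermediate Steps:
$l{\left(Z \right)} = 21$ ($l{\left(Z \right)} = 49 + 7 \left(-4\right) = 49 - 28 = 21$)
$R{\left(f,L \right)} = L f$
$N{\left(-4 \right)} R{\left(l{\left(1 \right)},-12 \right)} = - 2 \left(-4\right)^{2} \left(\left(-12\right) 21\right) = \left(-2\right) 16 \left(-252\right) = \left(-32\right) \left(-252\right) = 8064$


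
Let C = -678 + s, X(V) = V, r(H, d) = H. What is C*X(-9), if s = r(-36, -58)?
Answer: 6426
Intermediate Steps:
s = -36
C = -714 (C = -678 - 36 = -714)
C*X(-9) = -714*(-9) = 6426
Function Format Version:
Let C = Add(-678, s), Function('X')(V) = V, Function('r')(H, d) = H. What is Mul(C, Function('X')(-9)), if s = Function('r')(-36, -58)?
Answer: 6426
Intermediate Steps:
s = -36
C = -714 (C = Add(-678, -36) = -714)
Mul(C, Function('X')(-9)) = Mul(-714, -9) = 6426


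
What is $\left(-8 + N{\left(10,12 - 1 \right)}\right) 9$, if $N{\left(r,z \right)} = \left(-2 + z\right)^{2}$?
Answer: $657$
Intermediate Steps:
$\left(-8 + N{\left(10,12 - 1 \right)}\right) 9 = \left(-8 + \left(-2 + \left(12 - 1\right)\right)^{2}\right) 9 = \left(-8 + \left(-2 + 11\right)^{2}\right) 9 = \left(-8 + 9^{2}\right) 9 = \left(-8 + 81\right) 9 = 73 \cdot 9 = 657$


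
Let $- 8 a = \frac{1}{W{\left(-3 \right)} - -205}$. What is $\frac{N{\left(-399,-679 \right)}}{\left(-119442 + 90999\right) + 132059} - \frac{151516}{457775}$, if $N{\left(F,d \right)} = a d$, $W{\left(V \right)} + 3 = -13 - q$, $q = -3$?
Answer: $- \frac{24114093301591}{72856802918400} \approx -0.33098$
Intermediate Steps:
$W{\left(V \right)} = -13$ ($W{\left(V \right)} = -3 - 10 = -13$)
$a = - \frac{1}{1536}$ ($a = - \frac{1}{8 \left(-13 - -205\right)} = - \frac{1}{8 \left(-13 + \left(-52 + 257\right)\right)} = - \frac{1}{8 \left(-13 + 205\right)} = - \frac{1}{8 \cdot 192} = \left(- \frac{1}{8}\right) \frac{1}{192} = - \frac{1}{1536} \approx -0.00065104$)
$N{\left(F,d \right)} = - \frac{d}{1536}$
$\frac{N{\left(-399,-679 \right)}}{\left(-119442 + 90999\right) + 132059} - \frac{151516}{457775} = \frac{\left(- \frac{1}{1536}\right) \left(-679\right)}{\left(-119442 + 90999\right) + 132059} - \frac{151516}{457775} = \frac{679}{1536 \left(-28443 + 132059\right)} - \frac{151516}{457775} = \frac{679}{1536 \cdot 103616} - \frac{151516}{457775} = \frac{679}{1536} \cdot \frac{1}{103616} - \frac{151516}{457775} = \frac{679}{159154176} - \frac{151516}{457775} = - \frac{24114093301591}{72856802918400}$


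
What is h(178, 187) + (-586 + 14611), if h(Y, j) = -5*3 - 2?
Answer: 14008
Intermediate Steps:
h(Y, j) = -17 (h(Y, j) = -15 - 2 = -17)
h(178, 187) + (-586 + 14611) = -17 + (-586 + 14611) = -17 + 14025 = 14008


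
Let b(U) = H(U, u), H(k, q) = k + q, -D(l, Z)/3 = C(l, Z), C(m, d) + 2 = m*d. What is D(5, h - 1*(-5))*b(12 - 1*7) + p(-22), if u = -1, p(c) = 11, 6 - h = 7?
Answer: -205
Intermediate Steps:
h = -1 (h = 6 - 1*7 = 6 - 7 = -1)
C(m, d) = -2 + d*m (C(m, d) = -2 + m*d = -2 + d*m)
D(l, Z) = 6 - 3*Z*l (D(l, Z) = -3*(-2 + Z*l) = 6 - 3*Z*l)
b(U) = -1 + U (b(U) = U - 1 = -1 + U)
D(5, h - 1*(-5))*b(12 - 1*7) + p(-22) = (6 - 3*(-1 - 1*(-5))*5)*(-1 + (12 - 1*7)) + 11 = (6 - 3*(-1 + 5)*5)*(-1 + (12 - 7)) + 11 = (6 - 3*4*5)*(-1 + 5) + 11 = (6 - 60)*4 + 11 = -54*4 + 11 = -216 + 11 = -205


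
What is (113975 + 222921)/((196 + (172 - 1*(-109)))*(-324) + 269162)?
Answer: 168448/57307 ≈ 2.9394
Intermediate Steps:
(113975 + 222921)/((196 + (172 - 1*(-109)))*(-324) + 269162) = 336896/((196 + (172 + 109))*(-324) + 269162) = 336896/((196 + 281)*(-324) + 269162) = 336896/(477*(-324) + 269162) = 336896/(-154548 + 269162) = 336896/114614 = 336896*(1/114614) = 168448/57307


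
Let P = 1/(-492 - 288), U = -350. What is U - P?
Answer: -272999/780 ≈ -350.00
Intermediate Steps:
P = -1/780 (P = 1/(-780) = -1/780 ≈ -0.0012821)
U - P = -350 - 1*(-1/780) = -350 + 1/780 = -272999/780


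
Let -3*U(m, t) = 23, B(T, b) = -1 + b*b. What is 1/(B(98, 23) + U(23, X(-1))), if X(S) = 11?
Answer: 3/1561 ≈ 0.0019218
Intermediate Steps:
B(T, b) = -1 + b**2
U(m, t) = -23/3 (U(m, t) = -1/3*23 = -23/3)
1/(B(98, 23) + U(23, X(-1))) = 1/((-1 + 23**2) - 23/3) = 1/((-1 + 529) - 23/3) = 1/(528 - 23/3) = 1/(1561/3) = 3/1561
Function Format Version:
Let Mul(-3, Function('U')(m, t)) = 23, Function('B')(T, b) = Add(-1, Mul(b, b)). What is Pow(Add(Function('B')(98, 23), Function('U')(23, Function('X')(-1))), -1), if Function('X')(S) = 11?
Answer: Rational(3, 1561) ≈ 0.0019218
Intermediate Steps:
Function('B')(T, b) = Add(-1, Pow(b, 2))
Function('U')(m, t) = Rational(-23, 3) (Function('U')(m, t) = Mul(Rational(-1, 3), 23) = Rational(-23, 3))
Pow(Add(Function('B')(98, 23), Function('U')(23, Function('X')(-1))), -1) = Pow(Add(Add(-1, Pow(23, 2)), Rational(-23, 3)), -1) = Pow(Add(Add(-1, 529), Rational(-23, 3)), -1) = Pow(Add(528, Rational(-23, 3)), -1) = Pow(Rational(1561, 3), -1) = Rational(3, 1561)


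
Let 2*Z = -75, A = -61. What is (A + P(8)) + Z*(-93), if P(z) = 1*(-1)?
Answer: 6851/2 ≈ 3425.5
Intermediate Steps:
Z = -75/2 (Z = (1/2)*(-75) = -75/2 ≈ -37.500)
P(z) = -1
(A + P(8)) + Z*(-93) = (-61 - 1) - 75/2*(-93) = -62 + 6975/2 = 6851/2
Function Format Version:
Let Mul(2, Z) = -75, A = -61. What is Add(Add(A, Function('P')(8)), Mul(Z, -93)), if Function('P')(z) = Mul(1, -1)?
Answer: Rational(6851, 2) ≈ 3425.5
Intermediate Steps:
Z = Rational(-75, 2) (Z = Mul(Rational(1, 2), -75) = Rational(-75, 2) ≈ -37.500)
Function('P')(z) = -1
Add(Add(A, Function('P')(8)), Mul(Z, -93)) = Add(Add(-61, -1), Mul(Rational(-75, 2), -93)) = Add(-62, Rational(6975, 2)) = Rational(6851, 2)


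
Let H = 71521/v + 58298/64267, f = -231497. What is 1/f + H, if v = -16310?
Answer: -17223396901961/4952121319810 ≈ -3.4780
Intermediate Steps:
H = -520799961/149742110 (H = 71521/(-16310) + 58298/64267 = 71521*(-1/16310) + 58298*(1/64267) = -71521/16310 + 58298/64267 = -520799961/149742110 ≈ -3.4780)
1/f + H = 1/(-231497) - 520799961/149742110 = -1/231497 - 520799961/149742110 = -17223396901961/4952121319810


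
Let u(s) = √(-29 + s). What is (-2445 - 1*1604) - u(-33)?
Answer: -4049 - I*√62 ≈ -4049.0 - 7.874*I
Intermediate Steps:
(-2445 - 1*1604) - u(-33) = (-2445 - 1*1604) - √(-29 - 33) = (-2445 - 1604) - √(-62) = -4049 - I*√62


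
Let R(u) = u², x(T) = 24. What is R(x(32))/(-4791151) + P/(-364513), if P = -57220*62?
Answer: 16997068974152/1746436824463 ≈ 9.7324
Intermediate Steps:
P = -3547640
R(x(32))/(-4791151) + P/(-364513) = 24²/(-4791151) - 3547640/(-364513) = 576*(-1/4791151) - 3547640*(-1/364513) = -576/4791151 + 3547640/364513 = 16997068974152/1746436824463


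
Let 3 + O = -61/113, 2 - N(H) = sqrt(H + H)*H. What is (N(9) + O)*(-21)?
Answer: 3654/113 + 567*sqrt(2) ≈ 834.20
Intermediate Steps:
N(H) = 2 - sqrt(2)*H**(3/2) (N(H) = 2 - sqrt(H + H)*H = 2 - sqrt(2*H)*H = 2 - sqrt(2)*sqrt(H)*H = 2 - sqrt(2)*H**(3/2))
O = -400/113 (O = -3 - 61/113 = -400/113 ≈ -3.5398)
(N(9) + O)*(-21) = ((2 - sqrt(2)*9**(3/2)) - 400/113)*(-21) = ((2 - 1*sqrt(2)*27) - 400/113)*(-21) = ((2 - 27*sqrt(2)) - 400/113)*(-21) = (-174/113 - 27*sqrt(2))*(-21) = 3654/113 + 567*sqrt(2)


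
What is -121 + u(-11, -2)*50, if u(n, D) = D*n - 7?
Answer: 629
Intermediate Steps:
u(n, D) = -7 + D*n
-121 + u(-11, -2)*50 = -121 + (-7 - 2*(-11))*50 = -121 + (-7 + 22)*50 = -121 + 15*50 = -121 + 750 = 629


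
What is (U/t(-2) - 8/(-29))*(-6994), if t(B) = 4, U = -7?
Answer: 597987/58 ≈ 10310.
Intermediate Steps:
(U/t(-2) - 8/(-29))*(-6994) = (-7/4 - 8/(-29))*(-6994) = (-7*¼ - 8*(-1/29))*(-6994) = (-7/4 + 8/29)*(-6994) = -171/116*(-6994) = 597987/58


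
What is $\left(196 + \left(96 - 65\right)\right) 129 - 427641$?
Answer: $-398358$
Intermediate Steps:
$\left(196 + \left(96 - 65\right)\right) 129 - 427641 = \left(196 + 31\right) 129 - 427641 = 227 \cdot 129 - 427641 = 29283 - 427641 = -398358$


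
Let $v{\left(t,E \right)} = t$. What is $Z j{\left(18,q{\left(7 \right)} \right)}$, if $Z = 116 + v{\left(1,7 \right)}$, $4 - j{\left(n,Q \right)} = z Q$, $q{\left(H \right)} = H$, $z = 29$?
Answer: $-23283$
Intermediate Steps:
$j{\left(n,Q \right)} = 4 - 29 Q$
$Z = 117$ ($Z = 116 + 1 = 117$)
$Z j{\left(18,q{\left(7 \right)} \right)} = 117 \left(4 - 203\right) = 117 \left(-199\right) = -23283$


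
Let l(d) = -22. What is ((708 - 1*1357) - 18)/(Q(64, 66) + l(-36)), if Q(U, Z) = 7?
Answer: 667/15 ≈ 44.467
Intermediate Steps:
((708 - 1*1357) - 18)/(Q(64, 66) + l(-36)) = ((708 - 1*1357) - 18)/(7 - 22) = ((708 - 1357) - 18)/(-15) = (-649 - 18)*(-1/15) = -667*(-1/15) = 667/15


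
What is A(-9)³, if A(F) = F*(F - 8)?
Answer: 3581577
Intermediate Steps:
A(F) = F*(-8 + F)
A(-9)³ = (-9*(-8 - 9))³ = (-9*(-17))³ = 153³ = 3581577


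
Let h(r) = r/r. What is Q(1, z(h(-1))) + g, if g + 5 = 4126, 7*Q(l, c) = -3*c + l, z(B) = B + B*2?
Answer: 28839/7 ≈ 4119.9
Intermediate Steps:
h(r) = 1
z(B) = 3*B (z(B) = B + 2*B = 3*B)
Q(l, c) = -3*c/7 + l/7 (Q(l, c) = (-3*c + l)/7 = (l - 3*c)/7 = -3*c/7 + l/7)
g = 4121 (g = -5 + 4126 = 4121)
Q(1, z(h(-1))) + g = (-9/7 + (⅐)*1) + 4121 = (-3/7*3 + ⅐) + 4121 = (-9/7 + ⅐) + 4121 = -8/7 + 4121 = 28839/7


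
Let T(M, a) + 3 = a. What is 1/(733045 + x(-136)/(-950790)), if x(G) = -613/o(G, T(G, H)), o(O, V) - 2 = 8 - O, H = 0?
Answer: 138815340/101757890910913 ≈ 1.3642e-6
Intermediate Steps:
T(M, a) = -3 + a
o(O, V) = 10 - O (o(O, V) = 2 + (8 - O) = 10 - O)
x(G) = -613/(10 - G)
1/(733045 + x(-136)/(-950790)) = 1/(733045 + (613/(-10 - 136))/(-950790)) = 1/(733045 + (613/(-146))*(-1/950790)) = 1/(733045 + (613*(-1/146))*(-1/950790)) = 1/(733045 - 613/146*(-1/950790)) = 1/(733045 + 613/138815340) = 1/(101757890910913/138815340) = 138815340/101757890910913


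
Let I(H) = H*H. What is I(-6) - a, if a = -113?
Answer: 149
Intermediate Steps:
I(H) = H**2
I(-6) - a = (-6)**2 - 1*(-113) = 36 + 113 = 149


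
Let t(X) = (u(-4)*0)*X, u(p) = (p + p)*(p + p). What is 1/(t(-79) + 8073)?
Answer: 1/8073 ≈ 0.00012387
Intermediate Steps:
u(p) = 4*p**2 (u(p) = (2*p)*(2*p) = 4*p**2)
t(X) = 0 (t(X) = ((4*(-4)**2)*0)*X = ((4*16)*0)*X = (64*0)*X = 0*X = 0)
1/(t(-79) + 8073) = 1/(0 + 8073) = 1/8073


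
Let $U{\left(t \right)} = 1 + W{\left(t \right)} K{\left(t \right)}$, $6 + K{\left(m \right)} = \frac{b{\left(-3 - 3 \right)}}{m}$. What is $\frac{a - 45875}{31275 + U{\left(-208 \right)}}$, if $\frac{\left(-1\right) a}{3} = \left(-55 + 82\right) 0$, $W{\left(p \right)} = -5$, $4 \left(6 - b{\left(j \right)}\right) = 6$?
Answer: $- \frac{19084000}{13023341} \approx -1.4654$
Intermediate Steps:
$b{\left(j \right)} = \frac{9}{2}$ ($b{\left(j \right)} = 6 - \frac{3}{2} = \frac{9}{2}$)
$K{\left(m \right)} = -6 + \frac{9}{2 m}$
$U{\left(t \right)} = 31 - \frac{45}{2 t}$ ($U{\left(t \right)} = 1 - 5 \left(-6 + \frac{9}{2 t}\right) = 1 + \left(30 - \frac{45}{2 t}\right) = 31 - \frac{45}{2 t}$)
$a = 0$ ($a = - 3 \left(-55 + 82\right) 0 = - 3 \cdot 27 \cdot 0 = \left(-3\right) 0 = 0$)
$\frac{a - 45875}{31275 + U{\left(-208 \right)}} = \frac{0 - 45875}{31275 + \left(31 - \frac{45}{2 \left(-208\right)}\right)} = - \frac{45875}{31275 + \left(31 - - \frac{45}{416}\right)} = - \frac{45875}{31275 + \left(31 + \frac{45}{416}\right)} = - \frac{45875}{31275 + \frac{12941}{416}} = - \frac{45875}{\frac{13023341}{416}} = \left(-45875\right) \frac{416}{13023341} = - \frac{19084000}{13023341}$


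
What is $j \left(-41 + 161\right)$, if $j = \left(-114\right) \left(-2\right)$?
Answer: $27360$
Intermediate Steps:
$j = 228$
$j \left(-41 + 161\right) = 228 \left(-41 + 161\right) = 228 \cdot 120 = 27360$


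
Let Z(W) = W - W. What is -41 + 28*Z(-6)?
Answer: -41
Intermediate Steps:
Z(W) = 0
-41 + 28*Z(-6) = -41 + 28*0 = -41 + 0 = -41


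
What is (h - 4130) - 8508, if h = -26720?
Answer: -39358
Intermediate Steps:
(h - 4130) - 8508 = (-26720 - 4130) - 8508 = -30850 - 8508 = -39358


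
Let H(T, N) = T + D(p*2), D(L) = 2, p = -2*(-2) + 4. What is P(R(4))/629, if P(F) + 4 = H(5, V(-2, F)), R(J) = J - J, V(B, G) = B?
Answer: 3/629 ≈ 0.0047695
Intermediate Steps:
p = 8 (p = 4 + 4 = 8)
R(J) = 0
H(T, N) = 2 + T (H(T, N) = T + 2 = 2 + T)
P(F) = 3 (P(F) = -4 + (2 + 5) = -4 + 7 = 3)
P(R(4))/629 = 3/629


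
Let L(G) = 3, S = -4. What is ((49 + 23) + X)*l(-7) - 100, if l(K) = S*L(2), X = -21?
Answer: -712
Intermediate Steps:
l(K) = -12 (l(K) = -4*3 = -12)
((49 + 23) + X)*l(-7) - 100 = ((49 + 23) - 21)*(-12) - 100 = (72 - 21)*(-12) - 100 = 51*(-12) - 100 = -612 - 100 = -712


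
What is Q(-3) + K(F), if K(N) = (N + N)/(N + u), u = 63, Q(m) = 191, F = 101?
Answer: 15763/82 ≈ 192.23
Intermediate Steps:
K(N) = 2*N/(63 + N) (K(N) = (N + N)/(N + 63) = (2*N)/(63 + N) = 2*N/(63 + N))
Q(-3) + K(F) = 191 + 2*101/(63 + 101) = 191 + 2*101/164 = 191 + 2*101*(1/164) = 191 + 101/82 = 15763/82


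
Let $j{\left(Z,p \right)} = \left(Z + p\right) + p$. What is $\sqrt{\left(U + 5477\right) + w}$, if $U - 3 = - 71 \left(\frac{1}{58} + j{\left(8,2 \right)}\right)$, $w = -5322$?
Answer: $\frac{i \sqrt{2338734}}{58} \approx 26.367 i$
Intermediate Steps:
$j{\left(Z,p \right)} = Z + 2 p$
$U = - \frac{49313}{58}$ ($U = 3 - 71 \left(\frac{1}{58} + \left(8 + 2 \cdot 2\right)\right) = 3 - 71 \left(\frac{1}{58} + \left(8 + 4\right)\right) = 3 - 71 \left(\frac{1}{58} + 12\right) = 3 - \frac{49487}{58} = - \frac{49313}{58} \approx -850.22$)
$\sqrt{\left(U + 5477\right) + w} = \sqrt{\left(- \frac{49313}{58} + 5477\right) - 5322} = \sqrt{\frac{268353}{58} - 5322} = \sqrt{- \frac{40323}{58}} = \frac{i \sqrt{2338734}}{58}$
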